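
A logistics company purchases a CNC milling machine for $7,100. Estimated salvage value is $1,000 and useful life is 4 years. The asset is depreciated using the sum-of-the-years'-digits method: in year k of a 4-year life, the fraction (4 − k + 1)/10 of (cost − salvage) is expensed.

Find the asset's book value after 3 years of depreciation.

$1,610

Depreciable base = $7,100 − $1,000 = $6,100.
Sum of the years' digits = 4+3+2+1 = 10.
Year 1: $6,100 × 4/10 = $2,440. Book value $4,660.
Year 2: $6,100 × 3/10 = $1,830. Book value $2,830.
Year 3: $6,100 × 2/10 = $1,220. Book value $1,610.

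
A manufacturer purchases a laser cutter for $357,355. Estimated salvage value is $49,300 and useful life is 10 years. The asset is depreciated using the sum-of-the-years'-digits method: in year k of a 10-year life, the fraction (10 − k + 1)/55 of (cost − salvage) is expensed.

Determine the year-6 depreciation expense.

$28,005

Depreciable base = $357,355 − $49,300 = $308,055.
Sum of the years' digits = 10+9+8+7+6+5+4+3+2+1 = 55.
Year 1: $308,055 × 10/55 = $56,010. Book value $301,345.
Year 2: $308,055 × 9/55 = $50,409. Book value $250,936.
Year 3: $308,055 × 8/55 = $44,808. Book value $206,128.
Year 4: $308,055 × 7/55 = $39,207. Book value $166,921.
Year 5: $308,055 × 6/55 = $33,606. Book value $133,315.
Year 6: $308,055 × 5/55 = $28,005. Book value $105,310.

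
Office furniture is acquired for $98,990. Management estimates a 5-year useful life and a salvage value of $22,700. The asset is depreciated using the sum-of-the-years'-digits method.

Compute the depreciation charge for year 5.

Depreciable base = $98,990 − $22,700 = $76,290.
Sum of the years' digits = 5+4+3+2+1 = 15.
Year 1: $76,290 × 5/15 = $25,430. Book value $73,560.
Year 2: $76,290 × 4/15 = $20,344. Book value $53,216.
Year 3: $76,290 × 3/15 = $15,258. Book value $37,958.
Year 4: $76,290 × 2/15 = $10,172. Book value $27,786.
Year 5: $76,290 × 1/15 = $5,086. Book value $22,700.

$5,086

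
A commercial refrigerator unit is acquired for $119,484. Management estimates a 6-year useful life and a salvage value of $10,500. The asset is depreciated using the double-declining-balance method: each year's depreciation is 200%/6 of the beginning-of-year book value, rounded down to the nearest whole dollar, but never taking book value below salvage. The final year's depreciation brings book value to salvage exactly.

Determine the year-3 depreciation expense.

$17,701

Depreciable base = $119,484 − $10,500 = $108,984.
Year 1: ⌊$119,484 × 200%/6⌋ = $39,828. Book value $79,656.
Year 2: ⌊$79,656 × 200%/6⌋ = $26,552. Book value $53,104.
Year 3: ⌊$53,104 × 200%/6⌋ = $17,701. Book value $35,403.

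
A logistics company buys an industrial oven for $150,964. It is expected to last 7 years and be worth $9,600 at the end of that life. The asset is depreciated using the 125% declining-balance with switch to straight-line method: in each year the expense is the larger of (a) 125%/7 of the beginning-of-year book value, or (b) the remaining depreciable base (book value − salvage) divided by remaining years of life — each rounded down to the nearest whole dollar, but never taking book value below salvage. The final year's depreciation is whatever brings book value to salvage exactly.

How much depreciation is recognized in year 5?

Depreciable base = $150,964 − $9,600 = $141,364.
Year 1: DB = ⌊$150,964 × 125%/7⌋ = $26,957; SL = ⌊$141,364/7⌋ = $20,194 → take DB $26,957. Book value $124,007.
Year 2: DB = ⌊$124,007 × 125%/7⌋ = $22,144; SL = ⌊$114,407/6⌋ = $19,067 → take DB $22,144. Book value $101,863.
Year 3: DB = ⌊$101,863 × 125%/7⌋ = $18,189; SL = ⌊$92,263/5⌋ = $18,452 → take SL $18,452. Book value $83,411.
Year 4: DB = ⌊$83,411 × 125%/7⌋ = $14,894; SL = ⌊$73,811/4⌋ = $18,452 → take SL $18,452. Book value $64,959.
Year 5: DB = ⌊$64,959 × 125%/7⌋ = $11,599; SL = ⌊$55,359/3⌋ = $18,453 → take SL $18,453. Book value $46,506.

$18,453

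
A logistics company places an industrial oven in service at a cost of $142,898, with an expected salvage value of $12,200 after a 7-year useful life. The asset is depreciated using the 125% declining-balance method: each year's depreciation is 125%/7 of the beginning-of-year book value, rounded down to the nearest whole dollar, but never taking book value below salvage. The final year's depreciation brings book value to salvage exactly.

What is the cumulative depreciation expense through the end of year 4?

Depreciable base = $142,898 − $12,200 = $130,698.
Year 1: ⌊$142,898 × 125%/7⌋ = $25,517. Book value $117,381.
Year 2: ⌊$117,381 × 125%/7⌋ = $20,960. Book value $96,421.
Year 3: ⌊$96,421 × 125%/7⌋ = $17,218. Book value $79,203.
Year 4: ⌊$79,203 × 125%/7⌋ = $14,143. Book value $65,060.
Accumulated through year 4 = $142,898 − $65,060 = $77,838.

$77,838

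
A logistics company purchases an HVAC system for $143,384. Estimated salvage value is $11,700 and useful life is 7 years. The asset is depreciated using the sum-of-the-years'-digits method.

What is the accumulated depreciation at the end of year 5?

Depreciable base = $143,384 − $11,700 = $131,684.
Sum of the years' digits = 7+6+5+4+3+2+1 = 28.
Year 1: $131,684 × 7/28 = $32,921. Book value $110,463.
Year 2: $131,684 × 6/28 = $28,218. Book value $82,245.
Year 3: $131,684 × 5/28 = $23,515. Book value $58,730.
Year 4: $131,684 × 4/28 = $18,812. Book value $39,918.
Year 5: $131,684 × 3/28 = $14,109. Book value $25,809.
Accumulated through year 5 = $143,384 − $25,809 = $117,575.

$117,575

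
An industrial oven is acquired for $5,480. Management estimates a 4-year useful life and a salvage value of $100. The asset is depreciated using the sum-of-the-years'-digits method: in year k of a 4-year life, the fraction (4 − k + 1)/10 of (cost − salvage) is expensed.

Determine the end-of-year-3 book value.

$638

Depreciable base = $5,480 − $100 = $5,380.
Sum of the years' digits = 4+3+2+1 = 10.
Year 1: $5,380 × 4/10 = $2,152. Book value $3,328.
Year 2: $5,380 × 3/10 = $1,614. Book value $1,714.
Year 3: $5,380 × 2/10 = $1,076. Book value $638.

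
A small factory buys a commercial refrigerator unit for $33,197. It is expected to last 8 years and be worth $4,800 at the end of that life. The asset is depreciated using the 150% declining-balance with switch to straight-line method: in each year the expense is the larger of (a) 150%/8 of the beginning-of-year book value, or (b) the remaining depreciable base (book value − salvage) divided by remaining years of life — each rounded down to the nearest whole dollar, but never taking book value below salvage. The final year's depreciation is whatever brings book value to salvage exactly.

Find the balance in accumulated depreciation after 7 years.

$26,078

Depreciable base = $33,197 − $4,800 = $28,397.
Year 1: DB = ⌊$33,197 × 150%/8⌋ = $6,224; SL = ⌊$28,397/8⌋ = $3,549 → take DB $6,224. Book value $26,973.
Year 2: DB = ⌊$26,973 × 150%/8⌋ = $5,057; SL = ⌊$22,173/7⌋ = $3,167 → take DB $5,057. Book value $21,916.
Year 3: DB = ⌊$21,916 × 150%/8⌋ = $4,109; SL = ⌊$17,116/6⌋ = $2,852 → take DB $4,109. Book value $17,807.
Year 4: DB = ⌊$17,807 × 150%/8⌋ = $3,338; SL = ⌊$13,007/5⌋ = $2,601 → take DB $3,338. Book value $14,469.
Year 5: DB = ⌊$14,469 × 150%/8⌋ = $2,712; SL = ⌊$9,669/4⌋ = $2,417 → take DB $2,712. Book value $11,757.
Year 6: DB = ⌊$11,757 × 150%/8⌋ = $2,204; SL = ⌊$6,957/3⌋ = $2,319 → take SL $2,319. Book value $9,438.
Year 7: DB = ⌊$9,438 × 150%/8⌋ = $1,769; SL = ⌊$4,638/2⌋ = $2,319 → take SL $2,319. Book value $7,119.
Accumulated through year 7 = $33,197 − $7,119 = $26,078.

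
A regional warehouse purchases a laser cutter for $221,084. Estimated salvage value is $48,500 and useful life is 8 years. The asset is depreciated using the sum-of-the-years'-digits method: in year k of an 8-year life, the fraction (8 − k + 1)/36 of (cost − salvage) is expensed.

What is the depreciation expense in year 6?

$14,382

Depreciable base = $221,084 − $48,500 = $172,584.
Sum of the years' digits = 8+7+6+5+4+3+2+1 = 36.
Year 1: $172,584 × 8/36 = $38,352. Book value $182,732.
Year 2: $172,584 × 7/36 = $33,558. Book value $149,174.
Year 3: $172,584 × 6/36 = $28,764. Book value $120,410.
Year 4: $172,584 × 5/36 = $23,970. Book value $96,440.
Year 5: $172,584 × 4/36 = $19,176. Book value $77,264.
Year 6: $172,584 × 3/36 = $14,382. Book value $62,882.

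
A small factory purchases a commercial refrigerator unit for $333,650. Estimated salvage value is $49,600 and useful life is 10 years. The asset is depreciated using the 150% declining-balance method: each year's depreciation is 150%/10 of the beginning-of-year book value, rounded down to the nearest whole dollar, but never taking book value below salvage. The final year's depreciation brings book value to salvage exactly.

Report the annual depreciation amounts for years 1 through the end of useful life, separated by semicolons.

Depreciable base = $333,650 − $49,600 = $284,050.
Year 1: ⌊$333,650 × 150%/10⌋ = $50,047. Book value $283,603.
Year 2: ⌊$283,603 × 150%/10⌋ = $42,540. Book value $241,063.
Year 3: ⌊$241,063 × 150%/10⌋ = $36,159. Book value $204,904.
Year 4: ⌊$204,904 × 150%/10⌋ = $30,735. Book value $174,169.
Year 5: ⌊$174,169 × 150%/10⌋ = $26,125. Book value $148,044.
Year 6: ⌊$148,044 × 150%/10⌋ = $22,206. Book value $125,838.
Year 7: ⌊$125,838 × 150%/10⌋ = $18,875. Book value $106,963.
Year 8: ⌊$106,963 × 150%/10⌋ = $16,044. Book value $90,919.
Year 9: ⌊$90,919 × 150%/10⌋ = $13,637. Book value $77,282.
Year 10 (final): $77,282 − $49,600 = $27,682. Book value $49,600.

$50,047; $42,540; $36,159; $30,735; $26,125; $22,206; $18,875; $16,044; $13,637; $27,682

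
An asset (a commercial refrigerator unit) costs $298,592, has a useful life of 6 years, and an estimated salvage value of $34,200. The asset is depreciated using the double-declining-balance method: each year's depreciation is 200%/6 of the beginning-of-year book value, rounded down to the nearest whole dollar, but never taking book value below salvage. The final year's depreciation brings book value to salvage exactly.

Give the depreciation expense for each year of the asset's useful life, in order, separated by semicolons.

$99,530; $66,354; $44,236; $29,490; $19,660; $5,122

Depreciable base = $298,592 − $34,200 = $264,392.
Year 1: ⌊$298,592 × 200%/6⌋ = $99,530. Book value $199,062.
Year 2: ⌊$199,062 × 200%/6⌋ = $66,354. Book value $132,708.
Year 3: ⌊$132,708 × 200%/6⌋ = $44,236. Book value $88,472.
Year 4: ⌊$88,472 × 200%/6⌋ = $29,490. Book value $58,982.
Year 5: ⌊$58,982 × 200%/6⌋ = $19,660. Book value $39,322.
Year 6 (final): $39,322 − $34,200 = $5,122. Book value $34,200.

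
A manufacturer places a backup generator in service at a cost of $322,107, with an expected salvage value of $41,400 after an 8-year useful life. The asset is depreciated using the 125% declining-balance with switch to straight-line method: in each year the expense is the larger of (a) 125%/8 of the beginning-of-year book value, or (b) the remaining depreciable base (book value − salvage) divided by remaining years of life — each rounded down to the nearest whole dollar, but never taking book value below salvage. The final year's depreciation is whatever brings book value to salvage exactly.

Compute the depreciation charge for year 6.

Depreciable base = $322,107 − $41,400 = $280,707.
Year 1: DB = ⌊$322,107 × 125%/8⌋ = $50,329; SL = ⌊$280,707/8⌋ = $35,088 → take DB $50,329. Book value $271,778.
Year 2: DB = ⌊$271,778 × 125%/8⌋ = $42,465; SL = ⌊$230,378/7⌋ = $32,911 → take DB $42,465. Book value $229,313.
Year 3: DB = ⌊$229,313 × 125%/8⌋ = $35,830; SL = ⌊$187,913/6⌋ = $31,318 → take DB $35,830. Book value $193,483.
Year 4: DB = ⌊$193,483 × 125%/8⌋ = $30,231; SL = ⌊$152,083/5⌋ = $30,416 → take SL $30,416. Book value $163,067.
Year 5: DB = ⌊$163,067 × 125%/8⌋ = $25,479; SL = ⌊$121,667/4⌋ = $30,416 → take SL $30,416. Book value $132,651.
Year 6: DB = ⌊$132,651 × 125%/8⌋ = $20,726; SL = ⌊$91,251/3⌋ = $30,417 → take SL $30,417. Book value $102,234.

$30,417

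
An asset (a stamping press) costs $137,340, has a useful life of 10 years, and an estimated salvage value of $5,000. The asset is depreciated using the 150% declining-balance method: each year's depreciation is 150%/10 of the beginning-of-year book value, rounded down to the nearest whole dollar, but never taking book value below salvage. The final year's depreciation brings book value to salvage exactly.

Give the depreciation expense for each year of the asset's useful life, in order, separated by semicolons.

Depreciable base = $137,340 − $5,000 = $132,340.
Year 1: ⌊$137,340 × 150%/10⌋ = $20,601. Book value $116,739.
Year 2: ⌊$116,739 × 150%/10⌋ = $17,510. Book value $99,229.
Year 3: ⌊$99,229 × 150%/10⌋ = $14,884. Book value $84,345.
Year 4: ⌊$84,345 × 150%/10⌋ = $12,651. Book value $71,694.
Year 5: ⌊$71,694 × 150%/10⌋ = $10,754. Book value $60,940.
Year 6: ⌊$60,940 × 150%/10⌋ = $9,141. Book value $51,799.
Year 7: ⌊$51,799 × 150%/10⌋ = $7,769. Book value $44,030.
Year 8: ⌊$44,030 × 150%/10⌋ = $6,604. Book value $37,426.
Year 9: ⌊$37,426 × 150%/10⌋ = $5,613. Book value $31,813.
Year 10 (final): $31,813 − $5,000 = $26,813. Book value $5,000.

$20,601; $17,510; $14,884; $12,651; $10,754; $9,141; $7,769; $6,604; $5,613; $26,813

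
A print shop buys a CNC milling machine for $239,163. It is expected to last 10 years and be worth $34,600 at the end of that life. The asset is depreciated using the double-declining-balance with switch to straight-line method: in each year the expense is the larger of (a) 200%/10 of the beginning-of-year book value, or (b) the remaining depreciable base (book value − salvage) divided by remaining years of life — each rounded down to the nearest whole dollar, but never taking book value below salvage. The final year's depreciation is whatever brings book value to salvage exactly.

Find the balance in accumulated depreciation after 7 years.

$189,006

Depreciable base = $239,163 − $34,600 = $204,563.
Year 1: DB = ⌊$239,163 × 200%/10⌋ = $47,832; SL = ⌊$204,563/10⌋ = $20,456 → take DB $47,832. Book value $191,331.
Year 2: DB = ⌊$191,331 × 200%/10⌋ = $38,266; SL = ⌊$156,731/9⌋ = $17,414 → take DB $38,266. Book value $153,065.
Year 3: DB = ⌊$153,065 × 200%/10⌋ = $30,613; SL = ⌊$118,465/8⌋ = $14,808 → take DB $30,613. Book value $122,452.
Year 4: DB = ⌊$122,452 × 200%/10⌋ = $24,490; SL = ⌊$87,852/7⌋ = $12,550 → take DB $24,490. Book value $97,962.
Year 5: DB = ⌊$97,962 × 200%/10⌋ = $19,592; SL = ⌊$63,362/6⌋ = $10,560 → take DB $19,592. Book value $78,370.
Year 6: DB = ⌊$78,370 × 200%/10⌋ = $15,674; SL = ⌊$43,770/5⌋ = $8,754 → take DB $15,674. Book value $62,696.
Year 7: DB = ⌊$62,696 × 200%/10⌋ = $12,539; SL = ⌊$28,096/4⌋ = $7,024 → take DB $12,539. Book value $50,157.
Accumulated through year 7 = $239,163 − $50,157 = $189,006.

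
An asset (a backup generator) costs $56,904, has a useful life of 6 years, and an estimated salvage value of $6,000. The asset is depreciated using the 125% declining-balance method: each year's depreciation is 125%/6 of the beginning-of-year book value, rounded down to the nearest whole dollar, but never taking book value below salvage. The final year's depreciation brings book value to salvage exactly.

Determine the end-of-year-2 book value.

$35,664

Depreciable base = $56,904 − $6,000 = $50,904.
Year 1: ⌊$56,904 × 125%/6⌋ = $11,855. Book value $45,049.
Year 2: ⌊$45,049 × 125%/6⌋ = $9,385. Book value $35,664.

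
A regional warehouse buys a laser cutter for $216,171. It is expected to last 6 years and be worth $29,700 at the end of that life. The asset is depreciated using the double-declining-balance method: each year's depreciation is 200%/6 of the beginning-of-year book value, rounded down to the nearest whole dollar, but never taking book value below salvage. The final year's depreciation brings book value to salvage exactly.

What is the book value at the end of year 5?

$29,700

Depreciable base = $216,171 − $29,700 = $186,471.
Year 1: ⌊$216,171 × 200%/6⌋ = $72,057. Book value $144,114.
Year 2: ⌊$144,114 × 200%/6⌋ = $48,038. Book value $96,076.
Year 3: ⌊$96,076 × 200%/6⌋ = $32,025. Book value $64,051.
Year 4: ⌊$64,051 × 200%/6⌋ = $21,350. Book value $42,701.
Year 5: ⌊$42,701 × 200%/6⌋ = $14,233, capped at $13,001. Book value $29,700.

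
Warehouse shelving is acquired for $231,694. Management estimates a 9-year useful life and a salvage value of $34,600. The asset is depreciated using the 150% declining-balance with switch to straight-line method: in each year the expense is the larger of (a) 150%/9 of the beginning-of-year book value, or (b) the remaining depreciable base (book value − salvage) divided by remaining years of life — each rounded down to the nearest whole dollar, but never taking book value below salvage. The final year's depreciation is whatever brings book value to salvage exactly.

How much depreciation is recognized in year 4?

$22,347

Depreciable base = $231,694 − $34,600 = $197,094.
Year 1: DB = ⌊$231,694 × 150%/9⌋ = $38,615; SL = ⌊$197,094/9⌋ = $21,899 → take DB $38,615. Book value $193,079.
Year 2: DB = ⌊$193,079 × 150%/9⌋ = $32,179; SL = ⌊$158,479/8⌋ = $19,809 → take DB $32,179. Book value $160,900.
Year 3: DB = ⌊$160,900 × 150%/9⌋ = $26,816; SL = ⌊$126,300/7⌋ = $18,042 → take DB $26,816. Book value $134,084.
Year 4: DB = ⌊$134,084 × 150%/9⌋ = $22,347; SL = ⌊$99,484/6⌋ = $16,580 → take DB $22,347. Book value $111,737.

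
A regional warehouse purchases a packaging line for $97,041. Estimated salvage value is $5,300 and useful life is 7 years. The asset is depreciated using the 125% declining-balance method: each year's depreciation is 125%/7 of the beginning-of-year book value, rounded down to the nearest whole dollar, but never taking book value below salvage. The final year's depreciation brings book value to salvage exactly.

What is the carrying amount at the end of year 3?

Depreciable base = $97,041 − $5,300 = $91,741.
Year 1: ⌊$97,041 × 125%/7⌋ = $17,328. Book value $79,713.
Year 2: ⌊$79,713 × 125%/7⌋ = $14,234. Book value $65,479.
Year 3: ⌊$65,479 × 125%/7⌋ = $11,692. Book value $53,787.

$53,787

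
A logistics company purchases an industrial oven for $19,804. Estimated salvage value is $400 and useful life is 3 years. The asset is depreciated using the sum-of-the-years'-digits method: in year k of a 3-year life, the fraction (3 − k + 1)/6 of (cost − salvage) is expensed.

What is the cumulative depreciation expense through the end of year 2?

Depreciable base = $19,804 − $400 = $19,404.
Sum of the years' digits = 3+2+1 = 6.
Year 1: $19,404 × 3/6 = $9,702. Book value $10,102.
Year 2: $19,404 × 2/6 = $6,468. Book value $3,634.
Accumulated through year 2 = $19,804 − $3,634 = $16,170.

$16,170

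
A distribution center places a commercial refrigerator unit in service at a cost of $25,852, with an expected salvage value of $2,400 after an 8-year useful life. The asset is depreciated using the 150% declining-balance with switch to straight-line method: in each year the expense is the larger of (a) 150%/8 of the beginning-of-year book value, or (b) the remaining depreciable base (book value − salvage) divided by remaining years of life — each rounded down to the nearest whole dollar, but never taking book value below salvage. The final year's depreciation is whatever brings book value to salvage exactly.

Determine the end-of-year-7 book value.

Depreciable base = $25,852 − $2,400 = $23,452.
Year 1: DB = ⌊$25,852 × 150%/8⌋ = $4,847; SL = ⌊$23,452/8⌋ = $2,931 → take DB $4,847. Book value $21,005.
Year 2: DB = ⌊$21,005 × 150%/8⌋ = $3,938; SL = ⌊$18,605/7⌋ = $2,657 → take DB $3,938. Book value $17,067.
Year 3: DB = ⌊$17,067 × 150%/8⌋ = $3,200; SL = ⌊$14,667/6⌋ = $2,444 → take DB $3,200. Book value $13,867.
Year 4: DB = ⌊$13,867 × 150%/8⌋ = $2,600; SL = ⌊$11,467/5⌋ = $2,293 → take DB $2,600. Book value $11,267.
Year 5: DB = ⌊$11,267 × 150%/8⌋ = $2,112; SL = ⌊$8,867/4⌋ = $2,216 → take SL $2,216. Book value $9,051.
Year 6: DB = ⌊$9,051 × 150%/8⌋ = $1,697; SL = ⌊$6,651/3⌋ = $2,217 → take SL $2,217. Book value $6,834.
Year 7: DB = ⌊$6,834 × 150%/8⌋ = $1,281; SL = ⌊$4,434/2⌋ = $2,217 → take SL $2,217. Book value $4,617.

$4,617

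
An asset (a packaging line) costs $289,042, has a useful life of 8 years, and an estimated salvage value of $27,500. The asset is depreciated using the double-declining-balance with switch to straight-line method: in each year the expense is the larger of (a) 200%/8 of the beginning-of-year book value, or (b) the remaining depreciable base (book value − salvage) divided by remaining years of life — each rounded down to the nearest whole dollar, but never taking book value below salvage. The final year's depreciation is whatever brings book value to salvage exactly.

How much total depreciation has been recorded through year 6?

Depreciable base = $289,042 − $27,500 = $261,542.
Year 1: DB = ⌊$289,042 × 200%/8⌋ = $72,260; SL = ⌊$261,542/8⌋ = $32,692 → take DB $72,260. Book value $216,782.
Year 2: DB = ⌊$216,782 × 200%/8⌋ = $54,195; SL = ⌊$189,282/7⌋ = $27,040 → take DB $54,195. Book value $162,587.
Year 3: DB = ⌊$162,587 × 200%/8⌋ = $40,646; SL = ⌊$135,087/6⌋ = $22,514 → take DB $40,646. Book value $121,941.
Year 4: DB = ⌊$121,941 × 200%/8⌋ = $30,485; SL = ⌊$94,441/5⌋ = $18,888 → take DB $30,485. Book value $91,456.
Year 5: DB = ⌊$91,456 × 200%/8⌋ = $22,864; SL = ⌊$63,956/4⌋ = $15,989 → take DB $22,864. Book value $68,592.
Year 6: DB = ⌊$68,592 × 200%/8⌋ = $17,148; SL = ⌊$41,092/3⌋ = $13,697 → take DB $17,148. Book value $51,444.
Accumulated through year 6 = $289,042 − $51,444 = $237,598.

$237,598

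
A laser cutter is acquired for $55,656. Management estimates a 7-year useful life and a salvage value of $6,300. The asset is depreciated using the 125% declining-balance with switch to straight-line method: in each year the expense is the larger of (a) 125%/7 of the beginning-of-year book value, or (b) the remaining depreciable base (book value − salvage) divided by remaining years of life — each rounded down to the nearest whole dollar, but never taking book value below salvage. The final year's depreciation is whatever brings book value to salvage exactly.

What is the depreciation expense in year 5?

Depreciable base = $55,656 − $6,300 = $49,356.
Year 1: DB = ⌊$55,656 × 125%/7⌋ = $9,938; SL = ⌊$49,356/7⌋ = $7,050 → take DB $9,938. Book value $45,718.
Year 2: DB = ⌊$45,718 × 125%/7⌋ = $8,163; SL = ⌊$39,418/6⌋ = $6,569 → take DB $8,163. Book value $37,555.
Year 3: DB = ⌊$37,555 × 125%/7⌋ = $6,706; SL = ⌊$31,255/5⌋ = $6,251 → take DB $6,706. Book value $30,849.
Year 4: DB = ⌊$30,849 × 125%/7⌋ = $5,508; SL = ⌊$24,549/4⌋ = $6,137 → take SL $6,137. Book value $24,712.
Year 5: DB = ⌊$24,712 × 125%/7⌋ = $4,412; SL = ⌊$18,412/3⌋ = $6,137 → take SL $6,137. Book value $18,575.

$6,137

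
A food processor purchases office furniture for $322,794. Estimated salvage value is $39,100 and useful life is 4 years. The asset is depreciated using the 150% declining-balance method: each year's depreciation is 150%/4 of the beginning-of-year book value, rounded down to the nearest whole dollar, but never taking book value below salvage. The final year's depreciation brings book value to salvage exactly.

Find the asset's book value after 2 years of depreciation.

$126,092

Depreciable base = $322,794 − $39,100 = $283,694.
Year 1: ⌊$322,794 × 150%/4⌋ = $121,047. Book value $201,747.
Year 2: ⌊$201,747 × 150%/4⌋ = $75,655. Book value $126,092.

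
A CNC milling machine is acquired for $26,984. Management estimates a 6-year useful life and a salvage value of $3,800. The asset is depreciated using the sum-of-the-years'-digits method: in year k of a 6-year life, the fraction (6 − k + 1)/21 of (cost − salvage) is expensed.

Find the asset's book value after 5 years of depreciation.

$4,904

Depreciable base = $26,984 − $3,800 = $23,184.
Sum of the years' digits = 6+5+4+3+2+1 = 21.
Year 1: $23,184 × 6/21 = $6,624. Book value $20,360.
Year 2: $23,184 × 5/21 = $5,520. Book value $14,840.
Year 3: $23,184 × 4/21 = $4,416. Book value $10,424.
Year 4: $23,184 × 3/21 = $3,312. Book value $7,112.
Year 5: $23,184 × 2/21 = $2,208. Book value $4,904.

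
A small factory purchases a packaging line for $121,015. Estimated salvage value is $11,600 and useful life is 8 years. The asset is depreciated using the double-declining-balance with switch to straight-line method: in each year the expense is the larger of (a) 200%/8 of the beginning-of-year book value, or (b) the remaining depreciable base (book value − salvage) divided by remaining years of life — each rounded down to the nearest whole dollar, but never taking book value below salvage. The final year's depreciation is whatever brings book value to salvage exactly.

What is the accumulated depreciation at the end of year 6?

$99,475

Depreciable base = $121,015 − $11,600 = $109,415.
Year 1: DB = ⌊$121,015 × 200%/8⌋ = $30,253; SL = ⌊$109,415/8⌋ = $13,676 → take DB $30,253. Book value $90,762.
Year 2: DB = ⌊$90,762 × 200%/8⌋ = $22,690; SL = ⌊$79,162/7⌋ = $11,308 → take DB $22,690. Book value $68,072.
Year 3: DB = ⌊$68,072 × 200%/8⌋ = $17,018; SL = ⌊$56,472/6⌋ = $9,412 → take DB $17,018. Book value $51,054.
Year 4: DB = ⌊$51,054 × 200%/8⌋ = $12,763; SL = ⌊$39,454/5⌋ = $7,890 → take DB $12,763. Book value $38,291.
Year 5: DB = ⌊$38,291 × 200%/8⌋ = $9,572; SL = ⌊$26,691/4⌋ = $6,672 → take DB $9,572. Book value $28,719.
Year 6: DB = ⌊$28,719 × 200%/8⌋ = $7,179; SL = ⌊$17,119/3⌋ = $5,706 → take DB $7,179. Book value $21,540.
Accumulated through year 6 = $121,015 − $21,540 = $99,475.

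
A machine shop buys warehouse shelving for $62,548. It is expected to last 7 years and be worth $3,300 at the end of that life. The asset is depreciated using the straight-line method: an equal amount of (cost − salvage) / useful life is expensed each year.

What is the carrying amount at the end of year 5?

Depreciable base = $62,548 − $3,300 = $59,248.
Annual expense = $59,248 / 7 = $8,464.
End of year 1: book value $54,084.
End of year 2: book value $45,620.
End of year 3: book value $37,156.
End of year 4: book value $28,692.
End of year 5: book value $20,228.

$20,228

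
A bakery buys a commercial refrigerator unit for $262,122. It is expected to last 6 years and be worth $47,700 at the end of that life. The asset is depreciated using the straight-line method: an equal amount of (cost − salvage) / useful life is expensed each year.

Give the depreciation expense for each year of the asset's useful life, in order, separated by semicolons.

$35,737; $35,737; $35,737; $35,737; $35,737; $35,737

Depreciable base = $262,122 − $47,700 = $214,422.
Annual expense = $214,422 / 6 = $35,737.
End of year 1: book value $226,385.
End of year 2: book value $190,648.
End of year 3: book value $154,911.
End of year 4: book value $119,174.
End of year 5: book value $83,437.
End of year 6: book value $47,700.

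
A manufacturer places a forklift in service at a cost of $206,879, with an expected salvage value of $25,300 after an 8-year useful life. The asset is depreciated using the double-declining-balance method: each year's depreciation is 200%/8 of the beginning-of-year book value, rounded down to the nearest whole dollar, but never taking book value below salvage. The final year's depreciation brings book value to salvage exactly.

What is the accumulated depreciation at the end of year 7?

Depreciable base = $206,879 − $25,300 = $181,579.
Year 1: ⌊$206,879 × 200%/8⌋ = $51,719. Book value $155,160.
Year 2: ⌊$155,160 × 200%/8⌋ = $38,790. Book value $116,370.
Year 3: ⌊$116,370 × 200%/8⌋ = $29,092. Book value $87,278.
Year 4: ⌊$87,278 × 200%/8⌋ = $21,819. Book value $65,459.
Year 5: ⌊$65,459 × 200%/8⌋ = $16,364. Book value $49,095.
Year 6: ⌊$49,095 × 200%/8⌋ = $12,273. Book value $36,822.
Year 7: ⌊$36,822 × 200%/8⌋ = $9,205. Book value $27,617.
Accumulated through year 7 = $206,879 − $27,617 = $179,262.

$179,262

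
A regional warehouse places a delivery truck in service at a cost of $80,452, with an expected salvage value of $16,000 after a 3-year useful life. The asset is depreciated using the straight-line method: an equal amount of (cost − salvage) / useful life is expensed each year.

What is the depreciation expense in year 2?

$21,484

Depreciable base = $80,452 − $16,000 = $64,452.
Annual expense = $64,452 / 3 = $21,484.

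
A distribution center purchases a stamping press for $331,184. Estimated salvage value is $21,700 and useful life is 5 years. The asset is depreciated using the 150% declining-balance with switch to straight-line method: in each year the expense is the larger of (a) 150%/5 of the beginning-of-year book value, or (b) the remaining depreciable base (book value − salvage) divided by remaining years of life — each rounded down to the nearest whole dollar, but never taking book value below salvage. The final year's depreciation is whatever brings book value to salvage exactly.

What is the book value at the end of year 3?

Depreciable base = $331,184 − $21,700 = $309,484.
Year 1: DB = ⌊$331,184 × 150%/5⌋ = $99,355; SL = ⌊$309,484/5⌋ = $61,896 → take DB $99,355. Book value $231,829.
Year 2: DB = ⌊$231,829 × 150%/5⌋ = $69,548; SL = ⌊$210,129/4⌋ = $52,532 → take DB $69,548. Book value $162,281.
Year 3: DB = ⌊$162,281 × 150%/5⌋ = $48,684; SL = ⌊$140,581/3⌋ = $46,860 → take DB $48,684. Book value $113,597.

$113,597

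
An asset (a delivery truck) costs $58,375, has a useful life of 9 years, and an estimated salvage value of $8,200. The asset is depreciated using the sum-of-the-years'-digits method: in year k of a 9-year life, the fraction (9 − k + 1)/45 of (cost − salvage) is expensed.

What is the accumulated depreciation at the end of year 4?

Depreciable base = $58,375 − $8,200 = $50,175.
Sum of the years' digits = 9+8+7+6+5+4+3+2+1 = 45.
Year 1: $50,175 × 9/45 = $10,035. Book value $48,340.
Year 2: $50,175 × 8/45 = $8,920. Book value $39,420.
Year 3: $50,175 × 7/45 = $7,805. Book value $31,615.
Year 4: $50,175 × 6/45 = $6,690. Book value $24,925.
Accumulated through year 4 = $58,375 − $24,925 = $33,450.

$33,450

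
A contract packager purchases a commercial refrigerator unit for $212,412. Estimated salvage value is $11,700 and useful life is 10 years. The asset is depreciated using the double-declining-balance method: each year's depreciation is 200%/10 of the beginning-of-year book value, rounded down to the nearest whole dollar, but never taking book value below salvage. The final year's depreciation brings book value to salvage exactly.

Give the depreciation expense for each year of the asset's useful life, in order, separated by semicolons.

Depreciable base = $212,412 − $11,700 = $200,712.
Year 1: ⌊$212,412 × 200%/10⌋ = $42,482. Book value $169,930.
Year 2: ⌊$169,930 × 200%/10⌋ = $33,986. Book value $135,944.
Year 3: ⌊$135,944 × 200%/10⌋ = $27,188. Book value $108,756.
Year 4: ⌊$108,756 × 200%/10⌋ = $21,751. Book value $87,005.
Year 5: ⌊$87,005 × 200%/10⌋ = $17,401. Book value $69,604.
Year 6: ⌊$69,604 × 200%/10⌋ = $13,920. Book value $55,684.
Year 7: ⌊$55,684 × 200%/10⌋ = $11,136. Book value $44,548.
Year 8: ⌊$44,548 × 200%/10⌋ = $8,909. Book value $35,639.
Year 9: ⌊$35,639 × 200%/10⌋ = $7,127. Book value $28,512.
Year 10 (final): $28,512 − $11,700 = $16,812. Book value $11,700.

$42,482; $33,986; $27,188; $21,751; $17,401; $13,920; $11,136; $8,909; $7,127; $16,812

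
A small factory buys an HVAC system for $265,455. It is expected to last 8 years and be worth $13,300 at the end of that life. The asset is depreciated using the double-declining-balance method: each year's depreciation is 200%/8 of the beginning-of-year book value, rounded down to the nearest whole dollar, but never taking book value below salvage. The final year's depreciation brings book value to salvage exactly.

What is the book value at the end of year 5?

$62,995

Depreciable base = $265,455 − $13,300 = $252,155.
Year 1: ⌊$265,455 × 200%/8⌋ = $66,363. Book value $199,092.
Year 2: ⌊$199,092 × 200%/8⌋ = $49,773. Book value $149,319.
Year 3: ⌊$149,319 × 200%/8⌋ = $37,329. Book value $111,990.
Year 4: ⌊$111,990 × 200%/8⌋ = $27,997. Book value $83,993.
Year 5: ⌊$83,993 × 200%/8⌋ = $20,998. Book value $62,995.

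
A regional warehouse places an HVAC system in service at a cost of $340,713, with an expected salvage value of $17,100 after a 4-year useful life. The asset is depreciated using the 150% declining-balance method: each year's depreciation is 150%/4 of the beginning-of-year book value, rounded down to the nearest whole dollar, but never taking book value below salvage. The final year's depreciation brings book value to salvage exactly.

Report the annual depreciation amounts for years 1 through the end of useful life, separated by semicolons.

Depreciable base = $340,713 − $17,100 = $323,613.
Year 1: ⌊$340,713 × 150%/4⌋ = $127,767. Book value $212,946.
Year 2: ⌊$212,946 × 150%/4⌋ = $79,854. Book value $133,092.
Year 3: ⌊$133,092 × 150%/4⌋ = $49,909. Book value $83,183.
Year 4 (final): $83,183 − $17,100 = $66,083. Book value $17,100.

$127,767; $79,854; $49,909; $66,083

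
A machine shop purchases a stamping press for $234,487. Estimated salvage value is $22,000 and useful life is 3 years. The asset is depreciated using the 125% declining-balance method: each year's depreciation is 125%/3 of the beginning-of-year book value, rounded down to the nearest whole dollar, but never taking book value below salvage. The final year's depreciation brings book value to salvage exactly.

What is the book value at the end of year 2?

$79,792

Depreciable base = $234,487 − $22,000 = $212,487.
Year 1: ⌊$234,487 × 125%/3⌋ = $97,702. Book value $136,785.
Year 2: ⌊$136,785 × 125%/3⌋ = $56,993. Book value $79,792.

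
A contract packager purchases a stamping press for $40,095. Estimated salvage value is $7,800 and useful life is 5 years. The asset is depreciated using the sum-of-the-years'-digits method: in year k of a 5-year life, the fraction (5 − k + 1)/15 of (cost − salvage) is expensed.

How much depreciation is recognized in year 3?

$6,459

Depreciable base = $40,095 − $7,800 = $32,295.
Sum of the years' digits = 5+4+3+2+1 = 15.
Year 1: $32,295 × 5/15 = $10,765. Book value $29,330.
Year 2: $32,295 × 4/15 = $8,612. Book value $20,718.
Year 3: $32,295 × 3/15 = $6,459. Book value $14,259.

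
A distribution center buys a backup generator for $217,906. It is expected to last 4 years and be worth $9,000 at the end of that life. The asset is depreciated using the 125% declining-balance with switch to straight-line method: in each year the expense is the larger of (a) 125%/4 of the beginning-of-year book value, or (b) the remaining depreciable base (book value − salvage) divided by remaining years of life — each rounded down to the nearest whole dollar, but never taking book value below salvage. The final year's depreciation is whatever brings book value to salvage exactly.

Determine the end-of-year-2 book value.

$102,874

Depreciable base = $217,906 − $9,000 = $208,906.
Year 1: DB = ⌊$217,906 × 125%/4⌋ = $68,095; SL = ⌊$208,906/4⌋ = $52,226 → take DB $68,095. Book value $149,811.
Year 2: DB = ⌊$149,811 × 125%/4⌋ = $46,815; SL = ⌊$140,811/3⌋ = $46,937 → take SL $46,937. Book value $102,874.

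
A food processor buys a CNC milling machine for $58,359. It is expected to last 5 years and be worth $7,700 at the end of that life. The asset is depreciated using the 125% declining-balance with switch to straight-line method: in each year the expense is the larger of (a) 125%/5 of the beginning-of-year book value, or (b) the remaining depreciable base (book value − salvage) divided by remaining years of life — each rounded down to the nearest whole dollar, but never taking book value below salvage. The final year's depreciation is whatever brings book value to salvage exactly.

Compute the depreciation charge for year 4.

$8,376

Depreciable base = $58,359 − $7,700 = $50,659.
Year 1: DB = ⌊$58,359 × 125%/5⌋ = $14,589; SL = ⌊$50,659/5⌋ = $10,131 → take DB $14,589. Book value $43,770.
Year 2: DB = ⌊$43,770 × 125%/5⌋ = $10,942; SL = ⌊$36,070/4⌋ = $9,017 → take DB $10,942. Book value $32,828.
Year 3: DB = ⌊$32,828 × 125%/5⌋ = $8,207; SL = ⌊$25,128/3⌋ = $8,376 → take SL $8,376. Book value $24,452.
Year 4: DB = ⌊$24,452 × 125%/5⌋ = $6,113; SL = ⌊$16,752/2⌋ = $8,376 → take SL $8,376. Book value $16,076.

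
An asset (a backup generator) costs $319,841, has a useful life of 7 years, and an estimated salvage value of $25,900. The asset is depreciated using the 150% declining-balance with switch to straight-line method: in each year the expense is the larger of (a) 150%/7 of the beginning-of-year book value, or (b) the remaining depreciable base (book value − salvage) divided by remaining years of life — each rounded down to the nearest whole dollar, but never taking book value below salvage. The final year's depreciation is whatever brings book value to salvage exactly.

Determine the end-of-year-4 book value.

$121,899

Depreciable base = $319,841 − $25,900 = $293,941.
Year 1: DB = ⌊$319,841 × 150%/7⌋ = $68,537; SL = ⌊$293,941/7⌋ = $41,991 → take DB $68,537. Book value $251,304.
Year 2: DB = ⌊$251,304 × 150%/7⌋ = $53,850; SL = ⌊$225,404/6⌋ = $37,567 → take DB $53,850. Book value $197,454.
Year 3: DB = ⌊$197,454 × 150%/7⌋ = $42,311; SL = ⌊$171,554/5⌋ = $34,310 → take DB $42,311. Book value $155,143.
Year 4: DB = ⌊$155,143 × 150%/7⌋ = $33,244; SL = ⌊$129,243/4⌋ = $32,310 → take DB $33,244. Book value $121,899.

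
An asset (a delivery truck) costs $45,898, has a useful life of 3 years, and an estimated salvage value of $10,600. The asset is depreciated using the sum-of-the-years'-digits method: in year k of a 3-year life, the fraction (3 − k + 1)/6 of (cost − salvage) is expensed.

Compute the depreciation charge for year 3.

Depreciable base = $45,898 − $10,600 = $35,298.
Sum of the years' digits = 3+2+1 = 6.
Year 1: $35,298 × 3/6 = $17,649. Book value $28,249.
Year 2: $35,298 × 2/6 = $11,766. Book value $16,483.
Year 3: $35,298 × 1/6 = $5,883. Book value $10,600.

$5,883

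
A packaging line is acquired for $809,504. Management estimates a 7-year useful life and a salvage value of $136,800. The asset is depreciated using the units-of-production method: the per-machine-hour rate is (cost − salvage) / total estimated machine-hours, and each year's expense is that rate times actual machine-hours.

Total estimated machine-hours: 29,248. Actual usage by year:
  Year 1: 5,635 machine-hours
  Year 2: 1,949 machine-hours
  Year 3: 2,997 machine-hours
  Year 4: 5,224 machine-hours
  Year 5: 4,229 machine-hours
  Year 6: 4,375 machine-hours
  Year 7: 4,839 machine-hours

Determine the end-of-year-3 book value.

Depreciable base = $809,504 − $136,800 = $672,704.
Rate = $672,704 / 29,248 machine-hours = $23 per machine-hour.
Year 1: 5,635 × $23 = $129,605. Book value $679,899.
Year 2: 1,949 × $23 = $44,827. Book value $635,072.
Year 3: 2,997 × $23 = $68,931. Book value $566,141.

$566,141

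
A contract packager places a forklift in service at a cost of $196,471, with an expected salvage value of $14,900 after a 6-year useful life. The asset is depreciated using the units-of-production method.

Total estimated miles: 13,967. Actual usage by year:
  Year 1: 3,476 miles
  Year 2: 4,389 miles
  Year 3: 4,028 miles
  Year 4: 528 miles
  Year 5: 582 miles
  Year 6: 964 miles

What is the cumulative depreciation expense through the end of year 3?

$154,609

Depreciable base = $196,471 − $14,900 = $181,571.
Rate = $181,571 / 13,967 miles = $13 per mile.
Year 1: 3,476 × $13 = $45,188. Book value $151,283.
Year 2: 4,389 × $13 = $57,057. Book value $94,226.
Year 3: 4,028 × $13 = $52,364. Book value $41,862.
Accumulated through year 3 = $196,471 − $41,862 = $154,609.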